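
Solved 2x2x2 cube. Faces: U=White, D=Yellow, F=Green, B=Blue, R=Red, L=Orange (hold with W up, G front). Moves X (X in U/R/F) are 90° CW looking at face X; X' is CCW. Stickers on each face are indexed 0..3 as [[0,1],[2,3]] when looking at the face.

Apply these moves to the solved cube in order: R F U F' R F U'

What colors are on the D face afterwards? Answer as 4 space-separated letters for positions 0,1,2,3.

After move 1 (R): R=RRRR U=WGWG F=GYGY D=YBYB B=WBWB
After move 2 (F): F=GGYY U=WGOO R=WRGR D=RRYB L=OYOB
After move 3 (U): U=OWOG F=WRYY R=WBGR B=OYWB L=GGOB
After move 4 (F'): F=RYWY U=OWWG R=RBRR D=GBYB L=GGOO
After move 5 (R): R=RRRB U=OYWY F=RBWB D=GWYO B=GYWB
After move 6 (F): F=WRBB U=OYOG R=WRYB D=RRYO L=GGOW
After move 7 (U'): U=YGOO F=GGBB R=WRYB B=WRWB L=GYOW
Query: D face = RRYO

Answer: R R Y O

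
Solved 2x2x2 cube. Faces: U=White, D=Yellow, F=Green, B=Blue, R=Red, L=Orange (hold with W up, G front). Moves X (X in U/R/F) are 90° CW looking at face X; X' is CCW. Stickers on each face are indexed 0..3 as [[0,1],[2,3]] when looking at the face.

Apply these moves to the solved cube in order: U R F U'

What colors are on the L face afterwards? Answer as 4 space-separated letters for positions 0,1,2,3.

Answer: W O O B

Derivation:
After move 1 (U): U=WWWW F=RRGG R=BBRR B=OOBB L=GGOO
After move 2 (R): R=RBRB U=WRWG F=RYGY D=YBYO B=WOWB
After move 3 (F): F=GRYY U=WROG R=WBGB D=RRYO L=GYOB
After move 4 (U'): U=RGWO F=GYYY R=GRGB B=WBWB L=WOOB
Query: L face = WOOB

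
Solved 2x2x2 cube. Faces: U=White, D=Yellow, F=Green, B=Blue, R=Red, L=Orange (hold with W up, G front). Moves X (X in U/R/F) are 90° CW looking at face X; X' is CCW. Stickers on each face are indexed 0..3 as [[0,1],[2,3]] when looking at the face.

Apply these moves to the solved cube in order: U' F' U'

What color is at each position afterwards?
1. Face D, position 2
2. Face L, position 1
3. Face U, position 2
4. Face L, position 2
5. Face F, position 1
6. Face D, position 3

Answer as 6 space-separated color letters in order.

After move 1 (U'): U=WWWW F=OOGG R=GGRR B=RRBB L=BBOO
After move 2 (F'): F=OGOG U=WWGR R=YGYR D=BOYY L=BWOW
After move 3 (U'): U=WRWG F=BWOG R=OGYR B=YGBB L=RROW
Query 1: D[2] = Y
Query 2: L[1] = R
Query 3: U[2] = W
Query 4: L[2] = O
Query 5: F[1] = W
Query 6: D[3] = Y

Answer: Y R W O W Y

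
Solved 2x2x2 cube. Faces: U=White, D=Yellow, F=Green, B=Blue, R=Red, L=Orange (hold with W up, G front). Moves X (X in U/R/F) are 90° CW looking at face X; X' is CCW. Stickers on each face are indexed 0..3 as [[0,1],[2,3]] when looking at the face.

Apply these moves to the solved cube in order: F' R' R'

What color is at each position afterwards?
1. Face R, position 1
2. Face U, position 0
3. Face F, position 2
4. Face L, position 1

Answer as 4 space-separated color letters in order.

After move 1 (F'): F=GGGG U=WWRR R=YRYR D=OOYY L=OWOW
After move 2 (R'): R=RRYY U=WBRB F=GWGR D=OGYG B=YBOB
After move 3 (R'): R=RYRY U=WORY F=GBGB D=OWYR B=GBGB
Query 1: R[1] = Y
Query 2: U[0] = W
Query 3: F[2] = G
Query 4: L[1] = W

Answer: Y W G W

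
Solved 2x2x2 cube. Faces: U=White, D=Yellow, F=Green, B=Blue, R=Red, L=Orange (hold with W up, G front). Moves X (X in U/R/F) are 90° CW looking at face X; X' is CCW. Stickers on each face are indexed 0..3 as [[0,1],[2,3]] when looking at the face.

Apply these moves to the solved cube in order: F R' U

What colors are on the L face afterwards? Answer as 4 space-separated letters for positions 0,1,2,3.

After move 1 (F): F=GGGG U=WWOO R=WRWR D=RRYY L=OYOY
After move 2 (R'): R=RRWW U=WBOB F=GWGO D=RGYG B=YBRB
After move 3 (U): U=OWBB F=RRGO R=YBWW B=OYRB L=GWOY
Query: L face = GWOY

Answer: G W O Y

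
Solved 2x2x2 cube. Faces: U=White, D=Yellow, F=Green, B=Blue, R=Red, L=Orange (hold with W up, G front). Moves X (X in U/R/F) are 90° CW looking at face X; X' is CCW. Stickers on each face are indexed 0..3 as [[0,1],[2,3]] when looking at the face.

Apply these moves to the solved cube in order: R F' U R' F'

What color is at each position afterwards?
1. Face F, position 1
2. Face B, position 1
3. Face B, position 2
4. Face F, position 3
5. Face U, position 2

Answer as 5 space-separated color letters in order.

Answer: G G O G B

Derivation:
After move 1 (R): R=RRRR U=WGWG F=GYGY D=YBYB B=WBWB
After move 2 (F'): F=YYGG U=WGRR R=BRYR D=OOYB L=OGOW
After move 3 (U): U=RWRG F=BRGG R=WBYR B=OGWB L=YYOW
After move 4 (R'): R=BRWY U=RWRO F=BWGG D=ORYG B=BGOB
After move 5 (F'): F=WGBG U=RWBW R=RROY D=YWYG L=YOOR
Query 1: F[1] = G
Query 2: B[1] = G
Query 3: B[2] = O
Query 4: F[3] = G
Query 5: U[2] = B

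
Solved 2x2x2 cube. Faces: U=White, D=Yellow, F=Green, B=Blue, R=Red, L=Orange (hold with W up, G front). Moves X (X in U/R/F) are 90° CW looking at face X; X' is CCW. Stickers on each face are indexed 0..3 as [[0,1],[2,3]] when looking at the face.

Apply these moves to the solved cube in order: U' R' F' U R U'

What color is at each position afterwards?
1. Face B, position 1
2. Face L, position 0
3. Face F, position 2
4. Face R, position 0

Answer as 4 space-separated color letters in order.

Answer: Y B O O

Derivation:
After move 1 (U'): U=WWWW F=OOGG R=GGRR B=RRBB L=BBOO
After move 2 (R'): R=GRGR U=WBWR F=OWGW D=YOYG B=YRYB
After move 3 (F'): F=WWOG U=WBGG R=ORYR D=BOYG L=BROW
After move 4 (U): U=GWGB F=OROG R=YRYR B=BRYB L=WWOW
After move 5 (R): R=YYRR U=GRGG F=OOOG D=BYYB B=BRWB
After move 6 (U'): U=RGGG F=WWOG R=OORR B=YYWB L=BROW
Query 1: B[1] = Y
Query 2: L[0] = B
Query 3: F[2] = O
Query 4: R[0] = O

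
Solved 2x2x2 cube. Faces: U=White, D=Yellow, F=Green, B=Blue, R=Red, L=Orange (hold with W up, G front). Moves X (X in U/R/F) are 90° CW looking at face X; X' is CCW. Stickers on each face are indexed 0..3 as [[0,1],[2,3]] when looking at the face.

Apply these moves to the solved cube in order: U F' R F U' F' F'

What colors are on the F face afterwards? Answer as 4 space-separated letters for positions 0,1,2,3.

Answer: O Y G G

Derivation:
After move 1 (U): U=WWWW F=RRGG R=BBRR B=OOBB L=GGOO
After move 2 (F'): F=RGRG U=WWBR R=YBYR D=GOYY L=GWOW
After move 3 (R): R=YYRB U=WGBG F=RORY D=GBYO B=ROWB
After move 4 (F): F=RRYO U=WGWW R=BYGB D=RYYO L=GGOB
After move 5 (U'): U=GWWW F=GGYO R=RRGB B=BYWB L=ROOB
After move 6 (F'): F=GOGY U=GWRG R=YRRB D=OBYO L=RWOW
After move 7 (F'): F=OYGG U=GWYR R=BROB D=WWYO L=RGOR
Query: F face = OYGG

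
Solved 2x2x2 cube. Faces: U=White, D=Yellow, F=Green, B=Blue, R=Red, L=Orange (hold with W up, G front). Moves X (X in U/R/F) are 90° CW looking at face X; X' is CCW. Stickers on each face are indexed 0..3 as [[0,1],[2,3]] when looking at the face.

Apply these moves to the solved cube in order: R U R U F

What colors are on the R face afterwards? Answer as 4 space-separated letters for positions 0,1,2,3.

Answer: Y O R B

Derivation:
After move 1 (R): R=RRRR U=WGWG F=GYGY D=YBYB B=WBWB
After move 2 (U): U=WWGG F=RRGY R=WBRR B=OOWB L=GYOO
After move 3 (R): R=RWRB U=WRGY F=RBGB D=YWYO B=GOWB
After move 4 (U): U=GWYR F=RWGB R=GORB B=GYWB L=RBOO
After move 5 (F): F=GRBW U=GWOB R=YORB D=RGYO L=RYOW
Query: R face = YORB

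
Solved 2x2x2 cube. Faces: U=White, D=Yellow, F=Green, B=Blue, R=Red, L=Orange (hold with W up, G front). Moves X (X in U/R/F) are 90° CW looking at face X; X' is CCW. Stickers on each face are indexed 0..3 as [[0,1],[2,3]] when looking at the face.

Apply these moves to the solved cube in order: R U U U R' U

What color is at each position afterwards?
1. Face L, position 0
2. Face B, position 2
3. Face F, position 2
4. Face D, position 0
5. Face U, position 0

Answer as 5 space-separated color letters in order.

After move 1 (R): R=RRRR U=WGWG F=GYGY D=YBYB B=WBWB
After move 2 (U): U=WWGG F=RRGY R=WBRR B=OOWB L=GYOO
After move 3 (U): U=GWGW F=WBGY R=OORR B=GYWB L=RROO
After move 4 (U): U=GGWW F=OOGY R=GYRR B=RRWB L=WBOO
After move 5 (R'): R=YRGR U=GWWR F=OGGW D=YOYY B=BRBB
After move 6 (U): U=WGRW F=YRGW R=BRGR B=WBBB L=OGOO
Query 1: L[0] = O
Query 2: B[2] = B
Query 3: F[2] = G
Query 4: D[0] = Y
Query 5: U[0] = W

Answer: O B G Y W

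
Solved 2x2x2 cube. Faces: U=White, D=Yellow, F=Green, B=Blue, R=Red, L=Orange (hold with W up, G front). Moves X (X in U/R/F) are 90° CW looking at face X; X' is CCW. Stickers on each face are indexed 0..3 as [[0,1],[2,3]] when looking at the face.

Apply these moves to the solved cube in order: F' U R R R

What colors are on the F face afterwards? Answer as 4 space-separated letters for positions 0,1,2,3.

After move 1 (F'): F=GGGG U=WWRR R=YRYR D=OOYY L=OWOW
After move 2 (U): U=RWRW F=YRGG R=BBYR B=OWBB L=GGOW
After move 3 (R): R=YBRB U=RRRG F=YOGY D=OBYO B=WWWB
After move 4 (R): R=RYBB U=RORY F=YBGO D=OWYW B=GWRB
After move 5 (R): R=BRBY U=RBRO F=YWGW D=ORYG B=YWOB
Query: F face = YWGW

Answer: Y W G W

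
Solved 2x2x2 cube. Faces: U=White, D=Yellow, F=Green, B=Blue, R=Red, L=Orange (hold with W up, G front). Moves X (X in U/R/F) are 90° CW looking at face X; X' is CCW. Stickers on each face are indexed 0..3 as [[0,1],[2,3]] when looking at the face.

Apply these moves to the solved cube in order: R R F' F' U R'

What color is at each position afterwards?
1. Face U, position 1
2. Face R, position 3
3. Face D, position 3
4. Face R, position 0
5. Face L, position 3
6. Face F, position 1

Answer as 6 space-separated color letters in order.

After move 1 (R): R=RRRR U=WGWG F=GYGY D=YBYB B=WBWB
After move 2 (R): R=RRRR U=WYWY F=GBGB D=YWYW B=GBGB
After move 3 (F'): F=BBGG U=WYRR R=WRYR D=OOYW L=OYOW
After move 4 (F'): F=BGBG U=WYWY R=OROR D=YWYW L=OROR
After move 5 (U): U=WWYY F=ORBG R=GBOR B=ORGB L=BGOR
After move 6 (R'): R=BRGO U=WGYO F=OWBY D=YRYG B=WRWB
Query 1: U[1] = G
Query 2: R[3] = O
Query 3: D[3] = G
Query 4: R[0] = B
Query 5: L[3] = R
Query 6: F[1] = W

Answer: G O G B R W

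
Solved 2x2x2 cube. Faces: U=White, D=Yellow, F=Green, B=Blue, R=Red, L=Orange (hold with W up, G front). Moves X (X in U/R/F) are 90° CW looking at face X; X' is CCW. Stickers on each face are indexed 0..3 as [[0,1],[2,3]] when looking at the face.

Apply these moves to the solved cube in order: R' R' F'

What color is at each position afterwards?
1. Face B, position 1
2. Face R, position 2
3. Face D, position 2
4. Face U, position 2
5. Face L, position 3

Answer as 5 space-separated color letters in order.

Answer: B Y Y R W

Derivation:
After move 1 (R'): R=RRRR U=WBWB F=GWGW D=YGYG B=YBYB
After move 2 (R'): R=RRRR U=WYWY F=GBGB D=YWYW B=GBGB
After move 3 (F'): F=BBGG U=WYRR R=WRYR D=OOYW L=OYOW
Query 1: B[1] = B
Query 2: R[2] = Y
Query 3: D[2] = Y
Query 4: U[2] = R
Query 5: L[3] = W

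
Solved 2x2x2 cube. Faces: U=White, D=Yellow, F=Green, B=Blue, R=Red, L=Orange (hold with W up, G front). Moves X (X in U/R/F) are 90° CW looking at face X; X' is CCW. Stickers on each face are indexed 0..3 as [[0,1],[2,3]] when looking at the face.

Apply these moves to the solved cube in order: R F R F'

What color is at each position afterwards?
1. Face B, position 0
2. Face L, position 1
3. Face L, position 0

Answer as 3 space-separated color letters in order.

After move 1 (R): R=RRRR U=WGWG F=GYGY D=YBYB B=WBWB
After move 2 (F): F=GGYY U=WGOO R=WRGR D=RRYB L=OYOB
After move 3 (R): R=GWRR U=WGOY F=GRYB D=RWYW B=OBGB
After move 4 (F'): F=RBGY U=WGGR R=WWRR D=YBYW L=OYOO
Query 1: B[0] = O
Query 2: L[1] = Y
Query 3: L[0] = O

Answer: O Y O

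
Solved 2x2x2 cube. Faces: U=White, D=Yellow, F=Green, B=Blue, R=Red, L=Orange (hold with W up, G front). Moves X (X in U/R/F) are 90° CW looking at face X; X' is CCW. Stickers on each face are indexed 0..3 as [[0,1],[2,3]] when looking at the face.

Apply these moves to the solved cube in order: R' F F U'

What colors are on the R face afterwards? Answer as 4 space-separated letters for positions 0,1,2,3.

After move 1 (R'): R=RRRR U=WBWB F=GWGW D=YGYG B=YBYB
After move 2 (F): F=GGWW U=WBOO R=WRBR D=RRYG L=OYOG
After move 3 (F): F=WGWG U=WBGY R=OROR D=BWYG L=OROR
After move 4 (U'): U=BYWG F=ORWG R=WGOR B=ORYB L=YBOR
Query: R face = WGOR

Answer: W G O R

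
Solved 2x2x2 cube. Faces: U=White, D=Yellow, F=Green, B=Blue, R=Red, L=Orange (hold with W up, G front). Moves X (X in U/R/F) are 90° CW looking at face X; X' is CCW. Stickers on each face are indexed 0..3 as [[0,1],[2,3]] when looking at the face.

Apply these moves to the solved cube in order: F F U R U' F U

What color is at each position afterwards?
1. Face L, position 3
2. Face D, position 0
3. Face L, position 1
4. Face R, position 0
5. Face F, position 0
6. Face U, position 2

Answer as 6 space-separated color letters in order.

After move 1 (F): F=GGGG U=WWOO R=WRWR D=RRYY L=OYOY
After move 2 (F): F=GGGG U=WWYY R=OROR D=WWYY L=OROR
After move 3 (U): U=YWYW F=ORGG R=BBOR B=ORBB L=GGOR
After move 4 (R): R=OBRB U=YRYG F=OWGY D=WBYO B=WRWB
After move 5 (U'): U=RGYY F=GGGY R=OWRB B=OBWB L=WROR
After move 6 (F): F=GGYG U=RGRR R=YWYB D=ROYO L=WWOB
After move 7 (U): U=RRRG F=YWYG R=OBYB B=WWWB L=GGOB
Query 1: L[3] = B
Query 2: D[0] = R
Query 3: L[1] = G
Query 4: R[0] = O
Query 5: F[0] = Y
Query 6: U[2] = R

Answer: B R G O Y R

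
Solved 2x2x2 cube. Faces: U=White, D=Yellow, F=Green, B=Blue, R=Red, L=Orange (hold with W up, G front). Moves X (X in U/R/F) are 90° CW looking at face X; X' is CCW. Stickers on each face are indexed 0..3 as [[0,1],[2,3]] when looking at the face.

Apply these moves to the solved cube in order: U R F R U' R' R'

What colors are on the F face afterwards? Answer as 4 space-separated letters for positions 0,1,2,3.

After move 1 (U): U=WWWW F=RRGG R=BBRR B=OOBB L=GGOO
After move 2 (R): R=RBRB U=WRWG F=RYGY D=YBYO B=WOWB
After move 3 (F): F=GRYY U=WROG R=WBGB D=RRYO L=GYOB
After move 4 (R): R=GWBB U=WROY F=GRYO D=RWYW B=GORB
After move 5 (U'): U=RYWO F=GYYO R=GRBB B=GWRB L=GOOB
After move 6 (R'): R=RBGB U=RRWG F=GYYO D=RYYO B=WWWB
After move 7 (R'): R=BBRG U=RWWW F=GRYG D=RYYO B=OWYB
Query: F face = GRYG

Answer: G R Y G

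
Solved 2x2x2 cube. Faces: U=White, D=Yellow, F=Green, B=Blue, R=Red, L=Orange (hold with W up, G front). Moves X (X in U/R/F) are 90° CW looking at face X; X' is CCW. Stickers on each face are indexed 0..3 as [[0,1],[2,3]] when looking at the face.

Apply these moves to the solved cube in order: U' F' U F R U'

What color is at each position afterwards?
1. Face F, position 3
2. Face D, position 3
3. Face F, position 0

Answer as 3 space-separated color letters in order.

After move 1 (U'): U=WWWW F=OOGG R=GGRR B=RRBB L=BBOO
After move 2 (F'): F=OGOG U=WWGR R=YGYR D=BOYY L=BWOW
After move 3 (U): U=GWRW F=YGOG R=RRYR B=BWBB L=OGOW
After move 4 (F): F=OYGG U=GWWG R=RRWR D=YRYY L=OBOO
After move 5 (R): R=WRRR U=GYWG F=ORGY D=YBYB B=GWWB
After move 6 (U'): U=YGGW F=OBGY R=ORRR B=WRWB L=GWOO
Query 1: F[3] = Y
Query 2: D[3] = B
Query 3: F[0] = O

Answer: Y B O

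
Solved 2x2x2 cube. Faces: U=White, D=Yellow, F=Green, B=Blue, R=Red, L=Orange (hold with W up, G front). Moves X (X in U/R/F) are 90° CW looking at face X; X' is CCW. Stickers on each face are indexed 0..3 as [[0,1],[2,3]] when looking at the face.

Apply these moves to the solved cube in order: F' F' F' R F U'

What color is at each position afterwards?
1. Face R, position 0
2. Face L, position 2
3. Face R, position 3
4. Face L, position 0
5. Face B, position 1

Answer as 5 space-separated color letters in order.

After move 1 (F'): F=GGGG U=WWRR R=YRYR D=OOYY L=OWOW
After move 2 (F'): F=GGGG U=WWYY R=OROR D=WWYY L=OROR
After move 3 (F'): F=GGGG U=WWOO R=WRWR D=RRYY L=OYOY
After move 4 (R): R=WWRR U=WGOG F=GRGY D=RBYB B=OBWB
After move 5 (F): F=GGYR U=WGYY R=OWGR D=RWYB L=OROB
After move 6 (U'): U=GYWY F=ORYR R=GGGR B=OWWB L=OBOB
Query 1: R[0] = G
Query 2: L[2] = O
Query 3: R[3] = R
Query 4: L[0] = O
Query 5: B[1] = W

Answer: G O R O W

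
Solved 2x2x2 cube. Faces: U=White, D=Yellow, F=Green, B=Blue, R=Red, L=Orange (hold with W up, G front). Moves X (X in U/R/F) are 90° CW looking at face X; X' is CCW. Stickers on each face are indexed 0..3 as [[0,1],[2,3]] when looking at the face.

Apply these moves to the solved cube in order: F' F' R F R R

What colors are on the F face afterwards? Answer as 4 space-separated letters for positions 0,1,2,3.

After move 1 (F'): F=GGGG U=WWRR R=YRYR D=OOYY L=OWOW
After move 2 (F'): F=GGGG U=WWYY R=OROR D=WWYY L=OROR
After move 3 (R): R=OORR U=WGYG F=GWGY D=WBYB B=YBWB
After move 4 (F): F=GGYW U=WGRR R=YOGR D=ROYB L=OWOB
After move 5 (R): R=GYRO U=WGRW F=GOYB D=RWYY B=RBGB
After move 6 (R): R=RGOY U=WORB F=GWYY D=RGYR B=WBGB
Query: F face = GWYY

Answer: G W Y Y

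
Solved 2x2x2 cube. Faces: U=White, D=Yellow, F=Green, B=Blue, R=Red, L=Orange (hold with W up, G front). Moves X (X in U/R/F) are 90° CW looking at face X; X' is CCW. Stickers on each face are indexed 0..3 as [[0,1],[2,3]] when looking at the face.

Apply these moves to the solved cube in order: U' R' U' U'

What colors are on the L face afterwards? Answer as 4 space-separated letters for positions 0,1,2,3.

After move 1 (U'): U=WWWW F=OOGG R=GGRR B=RRBB L=BBOO
After move 2 (R'): R=GRGR U=WBWR F=OWGW D=YOYG B=YRYB
After move 3 (U'): U=BRWW F=BBGW R=OWGR B=GRYB L=YROO
After move 4 (U'): U=RWBW F=YRGW R=BBGR B=OWYB L=GROO
Query: L face = GROO

Answer: G R O O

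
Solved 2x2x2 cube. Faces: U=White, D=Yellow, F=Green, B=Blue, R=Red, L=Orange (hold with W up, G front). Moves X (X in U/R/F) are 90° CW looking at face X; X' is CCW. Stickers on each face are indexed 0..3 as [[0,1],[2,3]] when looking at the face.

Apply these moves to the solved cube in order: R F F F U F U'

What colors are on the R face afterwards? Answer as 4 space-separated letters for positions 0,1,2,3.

After move 1 (R): R=RRRR U=WGWG F=GYGY D=YBYB B=WBWB
After move 2 (F): F=GGYY U=WGOO R=WRGR D=RRYB L=OYOB
After move 3 (F): F=YGYG U=WGBY R=OROR D=GWYB L=OROR
After move 4 (F): F=YYGG U=WGRR R=BRYR D=OOYB L=OGOW
After move 5 (U): U=RWRG F=BRGG R=WBYR B=OGWB L=YYOW
After move 6 (F): F=GBGR U=RWWY R=RBGR D=YWYB L=YOOO
After move 7 (U'): U=WYRW F=YOGR R=GBGR B=RBWB L=OGOO
Query: R face = GBGR

Answer: G B G R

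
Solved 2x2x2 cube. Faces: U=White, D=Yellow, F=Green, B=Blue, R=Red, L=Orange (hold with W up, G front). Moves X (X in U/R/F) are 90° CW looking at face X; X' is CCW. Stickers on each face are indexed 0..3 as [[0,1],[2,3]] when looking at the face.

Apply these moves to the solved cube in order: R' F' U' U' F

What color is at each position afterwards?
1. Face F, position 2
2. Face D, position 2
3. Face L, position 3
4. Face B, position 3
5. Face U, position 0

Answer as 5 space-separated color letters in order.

Answer: G Y O B R

Derivation:
After move 1 (R'): R=RRRR U=WBWB F=GWGW D=YGYG B=YBYB
After move 2 (F'): F=WWGG U=WBRR R=GRYR D=OOYG L=OBOW
After move 3 (U'): U=BRWR F=OBGG R=WWYR B=GRYB L=YBOW
After move 4 (U'): U=RRBW F=YBGG R=OBYR B=WWYB L=GROW
After move 5 (F): F=GYGB U=RRWR R=BBWR D=YOYG L=GOOO
Query 1: F[2] = G
Query 2: D[2] = Y
Query 3: L[3] = O
Query 4: B[3] = B
Query 5: U[0] = R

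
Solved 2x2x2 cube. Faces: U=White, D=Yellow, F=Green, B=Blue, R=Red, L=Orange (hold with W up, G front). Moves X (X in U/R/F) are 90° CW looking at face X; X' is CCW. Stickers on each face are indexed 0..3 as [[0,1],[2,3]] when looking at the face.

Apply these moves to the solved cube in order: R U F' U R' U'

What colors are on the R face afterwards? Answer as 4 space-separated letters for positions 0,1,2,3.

Answer: B W O Y

Derivation:
After move 1 (R): R=RRRR U=WGWG F=GYGY D=YBYB B=WBWB
After move 2 (U): U=WWGG F=RRGY R=WBRR B=OOWB L=GYOO
After move 3 (F'): F=RYRG U=WWWR R=BBYR D=YOYB L=GGOG
After move 4 (U): U=WWRW F=BBRG R=OOYR B=GGWB L=RYOG
After move 5 (R'): R=OROY U=WWRG F=BWRW D=YBYG B=BGOB
After move 6 (U'): U=WGWR F=RYRW R=BWOY B=OROB L=BGOG
Query: R face = BWOY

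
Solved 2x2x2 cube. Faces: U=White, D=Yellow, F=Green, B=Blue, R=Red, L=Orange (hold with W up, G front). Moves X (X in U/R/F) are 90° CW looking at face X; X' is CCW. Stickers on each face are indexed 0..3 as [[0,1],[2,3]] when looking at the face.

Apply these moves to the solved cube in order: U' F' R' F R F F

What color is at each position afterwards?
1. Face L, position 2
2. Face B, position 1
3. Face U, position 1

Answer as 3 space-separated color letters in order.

Answer: O R O

Derivation:
After move 1 (U'): U=WWWW F=OOGG R=GGRR B=RRBB L=BBOO
After move 2 (F'): F=OGOG U=WWGR R=YGYR D=BOYY L=BWOW
After move 3 (R'): R=GRYY U=WBGR F=OWOR D=BGYG B=YROB
After move 4 (F): F=OORW U=WBWW R=GRRY D=YGYG L=BBOG
After move 5 (R): R=RGYR U=WOWW F=OGRG D=YOYY B=WRBB
After move 6 (F): F=ROGG U=WOGB R=WGWR D=YRYY L=BYOO
After move 7 (F): F=GRGO U=WOOY R=GGBR D=WWYY L=BYOR
Query 1: L[2] = O
Query 2: B[1] = R
Query 3: U[1] = O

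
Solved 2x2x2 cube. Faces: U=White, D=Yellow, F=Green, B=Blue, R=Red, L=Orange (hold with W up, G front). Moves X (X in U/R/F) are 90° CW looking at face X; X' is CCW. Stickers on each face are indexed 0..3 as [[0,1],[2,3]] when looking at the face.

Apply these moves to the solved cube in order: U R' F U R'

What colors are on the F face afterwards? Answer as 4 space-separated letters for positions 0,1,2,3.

Answer: W W W B

Derivation:
After move 1 (U): U=WWWW F=RRGG R=BBRR B=OOBB L=GGOO
After move 2 (R'): R=BRBR U=WBWO F=RWGW D=YRYG B=YOYB
After move 3 (F): F=GRWW U=WBOG R=WROR D=BBYG L=GYOR
After move 4 (U): U=OWGB F=WRWW R=YOOR B=GYYB L=GROR
After move 5 (R'): R=ORYO U=OYGG F=WWWB D=BRYW B=GYBB
Query: F face = WWWB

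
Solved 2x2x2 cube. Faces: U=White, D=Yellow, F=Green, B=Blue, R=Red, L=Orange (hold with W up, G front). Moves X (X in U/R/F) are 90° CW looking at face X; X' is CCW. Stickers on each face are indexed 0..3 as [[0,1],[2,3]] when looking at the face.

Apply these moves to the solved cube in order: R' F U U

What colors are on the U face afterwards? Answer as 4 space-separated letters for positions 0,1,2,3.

Answer: O O B W

Derivation:
After move 1 (R'): R=RRRR U=WBWB F=GWGW D=YGYG B=YBYB
After move 2 (F): F=GGWW U=WBOO R=WRBR D=RRYG L=OYOG
After move 3 (U): U=OWOB F=WRWW R=YBBR B=OYYB L=GGOG
After move 4 (U): U=OOBW F=YBWW R=OYBR B=GGYB L=WROG
Query: U face = OOBW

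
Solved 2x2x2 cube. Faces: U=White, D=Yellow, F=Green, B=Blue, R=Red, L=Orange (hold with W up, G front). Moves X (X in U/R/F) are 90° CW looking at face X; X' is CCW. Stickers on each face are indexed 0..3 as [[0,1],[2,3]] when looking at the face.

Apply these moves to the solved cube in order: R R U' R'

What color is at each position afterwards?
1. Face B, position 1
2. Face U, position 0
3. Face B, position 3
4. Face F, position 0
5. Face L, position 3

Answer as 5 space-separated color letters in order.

Answer: R Y B O O

Derivation:
After move 1 (R): R=RRRR U=WGWG F=GYGY D=YBYB B=WBWB
After move 2 (R): R=RRRR U=WYWY F=GBGB D=YWYW B=GBGB
After move 3 (U'): U=YYWW F=OOGB R=GBRR B=RRGB L=GBOO
After move 4 (R'): R=BRGR U=YGWR F=OYGW D=YOYB B=WRWB
Query 1: B[1] = R
Query 2: U[0] = Y
Query 3: B[3] = B
Query 4: F[0] = O
Query 5: L[3] = O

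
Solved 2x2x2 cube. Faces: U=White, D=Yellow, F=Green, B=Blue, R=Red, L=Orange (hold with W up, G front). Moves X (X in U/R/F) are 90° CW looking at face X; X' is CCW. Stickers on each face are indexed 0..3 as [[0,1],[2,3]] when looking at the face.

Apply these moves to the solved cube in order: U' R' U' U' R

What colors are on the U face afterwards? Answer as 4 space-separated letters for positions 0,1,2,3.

Answer: R R B W

Derivation:
After move 1 (U'): U=WWWW F=OOGG R=GGRR B=RRBB L=BBOO
After move 2 (R'): R=GRGR U=WBWR F=OWGW D=YOYG B=YRYB
After move 3 (U'): U=BRWW F=BBGW R=OWGR B=GRYB L=YROO
After move 4 (U'): U=RWBW F=YRGW R=BBGR B=OWYB L=GROO
After move 5 (R): R=GBRB U=RRBW F=YOGG D=YYYO B=WWWB
Query: U face = RRBW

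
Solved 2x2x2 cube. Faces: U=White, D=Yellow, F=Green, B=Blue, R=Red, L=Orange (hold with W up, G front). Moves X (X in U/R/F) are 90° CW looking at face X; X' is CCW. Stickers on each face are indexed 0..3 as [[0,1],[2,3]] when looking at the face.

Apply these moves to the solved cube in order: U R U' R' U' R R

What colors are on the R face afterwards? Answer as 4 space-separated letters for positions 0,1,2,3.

After move 1 (U): U=WWWW F=RRGG R=BBRR B=OOBB L=GGOO
After move 2 (R): R=RBRB U=WRWG F=RYGY D=YBYO B=WOWB
After move 3 (U'): U=RGWW F=GGGY R=RYRB B=RBWB L=WOOO
After move 4 (R'): R=YBRR U=RWWR F=GGGW D=YGYY B=OBBB
After move 5 (U'): U=WRRW F=WOGW R=GGRR B=YBBB L=OBOO
After move 6 (R): R=RGRG U=WORW F=WGGY D=YBYY B=WBRB
After move 7 (R): R=RRGG U=WGRY F=WBGY D=YRYW B=WBOB
Query: R face = RRGG

Answer: R R G G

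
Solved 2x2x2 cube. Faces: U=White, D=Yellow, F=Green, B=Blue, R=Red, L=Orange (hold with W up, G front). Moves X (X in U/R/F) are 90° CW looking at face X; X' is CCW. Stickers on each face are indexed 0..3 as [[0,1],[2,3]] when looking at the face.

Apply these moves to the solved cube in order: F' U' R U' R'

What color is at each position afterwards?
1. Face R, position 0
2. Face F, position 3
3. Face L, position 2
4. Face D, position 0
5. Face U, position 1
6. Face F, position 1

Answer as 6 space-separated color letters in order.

Answer: O W O O R G

Derivation:
After move 1 (F'): F=GGGG U=WWRR R=YRYR D=OOYY L=OWOW
After move 2 (U'): U=WRWR F=OWGG R=GGYR B=YRBB L=BBOW
After move 3 (R): R=YGRG U=WWWG F=OOGY D=OBYY B=RRRB
After move 4 (U'): U=WGWW F=BBGY R=OORG B=YGRB L=RROW
After move 5 (R'): R=OGOR U=WRWY F=BGGW D=OBYY B=YGBB
Query 1: R[0] = O
Query 2: F[3] = W
Query 3: L[2] = O
Query 4: D[0] = O
Query 5: U[1] = R
Query 6: F[1] = G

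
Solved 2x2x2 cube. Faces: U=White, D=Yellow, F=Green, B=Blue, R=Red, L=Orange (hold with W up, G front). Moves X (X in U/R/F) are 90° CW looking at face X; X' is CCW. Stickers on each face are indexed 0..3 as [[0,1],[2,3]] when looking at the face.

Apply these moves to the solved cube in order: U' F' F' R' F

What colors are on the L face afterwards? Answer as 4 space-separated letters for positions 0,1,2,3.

Answer: B W O G

Derivation:
After move 1 (U'): U=WWWW F=OOGG R=GGRR B=RRBB L=BBOO
After move 2 (F'): F=OGOG U=WWGR R=YGYR D=BOYY L=BWOW
After move 3 (F'): F=GGOO U=WWYY R=OGBR D=WWYY L=BROG
After move 4 (R'): R=GROB U=WBYR F=GWOY D=WGYO B=YRWB
After move 5 (F): F=OGYW U=WBGR R=YRRB D=OGYO L=BWOG
Query: L face = BWOG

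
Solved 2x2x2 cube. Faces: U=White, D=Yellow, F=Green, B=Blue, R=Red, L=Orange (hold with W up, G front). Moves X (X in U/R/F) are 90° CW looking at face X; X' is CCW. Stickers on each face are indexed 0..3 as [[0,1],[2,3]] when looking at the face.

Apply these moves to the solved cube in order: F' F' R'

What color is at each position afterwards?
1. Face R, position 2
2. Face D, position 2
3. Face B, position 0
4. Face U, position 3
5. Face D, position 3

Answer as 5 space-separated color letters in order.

Answer: O Y Y B G

Derivation:
After move 1 (F'): F=GGGG U=WWRR R=YRYR D=OOYY L=OWOW
After move 2 (F'): F=GGGG U=WWYY R=OROR D=WWYY L=OROR
After move 3 (R'): R=RROO U=WBYB F=GWGY D=WGYG B=YBWB
Query 1: R[2] = O
Query 2: D[2] = Y
Query 3: B[0] = Y
Query 4: U[3] = B
Query 5: D[3] = G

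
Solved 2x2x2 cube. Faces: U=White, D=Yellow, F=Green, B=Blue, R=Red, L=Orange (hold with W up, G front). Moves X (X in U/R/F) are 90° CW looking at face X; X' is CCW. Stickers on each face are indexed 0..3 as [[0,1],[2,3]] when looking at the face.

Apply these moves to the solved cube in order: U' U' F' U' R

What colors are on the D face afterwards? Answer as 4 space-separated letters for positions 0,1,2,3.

Answer: R B Y Y

Derivation:
After move 1 (U'): U=WWWW F=OOGG R=GGRR B=RRBB L=BBOO
After move 2 (U'): U=WWWW F=BBGG R=OORR B=GGBB L=RROO
After move 3 (F'): F=BGBG U=WWOR R=YOYR D=ROYY L=RWOW
After move 4 (U'): U=WRWO F=RWBG R=BGYR B=YOBB L=GGOW
After move 5 (R): R=YBRG U=WWWG F=ROBY D=RBYY B=OORB
Query: D face = RBYY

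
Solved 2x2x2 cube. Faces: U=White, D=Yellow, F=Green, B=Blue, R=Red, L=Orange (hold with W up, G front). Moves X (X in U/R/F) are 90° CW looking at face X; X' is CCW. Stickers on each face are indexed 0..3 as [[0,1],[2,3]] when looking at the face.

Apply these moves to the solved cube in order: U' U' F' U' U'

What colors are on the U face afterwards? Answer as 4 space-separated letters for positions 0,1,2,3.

After move 1 (U'): U=WWWW F=OOGG R=GGRR B=RRBB L=BBOO
After move 2 (U'): U=WWWW F=BBGG R=OORR B=GGBB L=RROO
After move 3 (F'): F=BGBG U=WWOR R=YOYR D=ROYY L=RWOW
After move 4 (U'): U=WRWO F=RWBG R=BGYR B=YOBB L=GGOW
After move 5 (U'): U=ROWW F=GGBG R=RWYR B=BGBB L=YOOW
Query: U face = ROWW

Answer: R O W W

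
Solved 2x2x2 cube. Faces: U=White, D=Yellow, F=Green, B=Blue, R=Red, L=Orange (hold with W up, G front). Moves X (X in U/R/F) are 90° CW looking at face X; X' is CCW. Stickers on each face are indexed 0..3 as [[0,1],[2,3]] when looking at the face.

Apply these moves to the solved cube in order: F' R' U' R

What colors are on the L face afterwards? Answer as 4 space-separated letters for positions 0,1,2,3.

After move 1 (F'): F=GGGG U=WWRR R=YRYR D=OOYY L=OWOW
After move 2 (R'): R=RRYY U=WBRB F=GWGR D=OGYG B=YBOB
After move 3 (U'): U=BBWR F=OWGR R=GWYY B=RROB L=YBOW
After move 4 (R): R=YGYW U=BWWR F=OGGG D=OOYR B=RRBB
Query: L face = YBOW

Answer: Y B O W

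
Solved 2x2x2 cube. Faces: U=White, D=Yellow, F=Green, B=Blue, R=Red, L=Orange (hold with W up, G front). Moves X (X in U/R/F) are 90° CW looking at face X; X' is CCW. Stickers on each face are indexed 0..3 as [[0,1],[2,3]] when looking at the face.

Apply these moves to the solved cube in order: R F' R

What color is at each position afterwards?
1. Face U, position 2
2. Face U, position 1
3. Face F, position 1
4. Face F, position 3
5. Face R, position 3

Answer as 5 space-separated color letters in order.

After move 1 (R): R=RRRR U=WGWG F=GYGY D=YBYB B=WBWB
After move 2 (F'): F=YYGG U=WGRR R=BRYR D=OOYB L=OGOW
After move 3 (R): R=YBRR U=WYRG F=YOGB D=OWYW B=RBGB
Query 1: U[2] = R
Query 2: U[1] = Y
Query 3: F[1] = O
Query 4: F[3] = B
Query 5: R[3] = R

Answer: R Y O B R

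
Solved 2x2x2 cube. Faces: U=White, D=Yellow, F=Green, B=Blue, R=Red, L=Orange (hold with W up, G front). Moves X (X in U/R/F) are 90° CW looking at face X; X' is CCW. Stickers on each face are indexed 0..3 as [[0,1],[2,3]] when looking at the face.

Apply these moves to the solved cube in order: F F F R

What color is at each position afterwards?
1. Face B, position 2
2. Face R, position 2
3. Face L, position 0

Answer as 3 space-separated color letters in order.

After move 1 (F): F=GGGG U=WWOO R=WRWR D=RRYY L=OYOY
After move 2 (F): F=GGGG U=WWYY R=OROR D=WWYY L=OROR
After move 3 (F): F=GGGG U=WWRR R=YRYR D=OOYY L=OWOW
After move 4 (R): R=YYRR U=WGRG F=GOGY D=OBYB B=RBWB
Query 1: B[2] = W
Query 2: R[2] = R
Query 3: L[0] = O

Answer: W R O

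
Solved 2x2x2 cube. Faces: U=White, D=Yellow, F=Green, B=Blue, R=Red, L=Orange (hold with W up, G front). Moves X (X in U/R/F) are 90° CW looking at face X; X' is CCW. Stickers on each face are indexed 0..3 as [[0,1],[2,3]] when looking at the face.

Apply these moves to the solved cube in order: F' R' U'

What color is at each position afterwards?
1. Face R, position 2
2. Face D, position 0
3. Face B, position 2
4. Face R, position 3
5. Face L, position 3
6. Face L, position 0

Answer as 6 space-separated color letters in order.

Answer: Y O O Y W Y

Derivation:
After move 1 (F'): F=GGGG U=WWRR R=YRYR D=OOYY L=OWOW
After move 2 (R'): R=RRYY U=WBRB F=GWGR D=OGYG B=YBOB
After move 3 (U'): U=BBWR F=OWGR R=GWYY B=RROB L=YBOW
Query 1: R[2] = Y
Query 2: D[0] = O
Query 3: B[2] = O
Query 4: R[3] = Y
Query 5: L[3] = W
Query 6: L[0] = Y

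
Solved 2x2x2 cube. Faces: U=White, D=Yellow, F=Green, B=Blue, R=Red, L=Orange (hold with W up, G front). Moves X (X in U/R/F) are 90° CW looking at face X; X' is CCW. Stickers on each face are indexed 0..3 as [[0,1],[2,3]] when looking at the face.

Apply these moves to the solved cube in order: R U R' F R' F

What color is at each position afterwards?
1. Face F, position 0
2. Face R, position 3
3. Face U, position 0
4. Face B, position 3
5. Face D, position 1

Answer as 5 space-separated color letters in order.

After move 1 (R): R=RRRR U=WGWG F=GYGY D=YBYB B=WBWB
After move 2 (U): U=WWGG F=RRGY R=WBRR B=OOWB L=GYOO
After move 3 (R'): R=BRWR U=WWGO F=RWGG D=YRYY B=BOBB
After move 4 (F): F=GRGW U=WWOY R=GROR D=WBYY L=GYOR
After move 5 (R'): R=RRGO U=WBOB F=GWGY D=WRYW B=YOBB
After move 6 (F): F=GGYW U=WBRY R=ORBO D=GRYW L=GWOR
Query 1: F[0] = G
Query 2: R[3] = O
Query 3: U[0] = W
Query 4: B[3] = B
Query 5: D[1] = R

Answer: G O W B R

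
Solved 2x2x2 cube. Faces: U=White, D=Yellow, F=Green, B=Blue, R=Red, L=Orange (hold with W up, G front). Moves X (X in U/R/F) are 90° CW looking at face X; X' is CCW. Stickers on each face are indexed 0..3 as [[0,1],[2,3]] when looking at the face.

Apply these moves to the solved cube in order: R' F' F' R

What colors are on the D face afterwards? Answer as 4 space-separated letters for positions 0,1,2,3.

Answer: B Y Y Y

Derivation:
After move 1 (R'): R=RRRR U=WBWB F=GWGW D=YGYG B=YBYB
After move 2 (F'): F=WWGG U=WBRR R=GRYR D=OOYG L=OBOW
After move 3 (F'): F=WGWG U=WBGY R=OROR D=BWYG L=OROR
After move 4 (R): R=OORR U=WGGG F=WWWG D=BYYY B=YBBB
Query: D face = BYYY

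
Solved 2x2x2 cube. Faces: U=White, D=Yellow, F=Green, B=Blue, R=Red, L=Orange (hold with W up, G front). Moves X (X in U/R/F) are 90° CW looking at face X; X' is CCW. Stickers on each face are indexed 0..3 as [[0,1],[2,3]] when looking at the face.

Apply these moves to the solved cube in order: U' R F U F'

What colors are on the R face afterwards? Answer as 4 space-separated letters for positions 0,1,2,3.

Answer: R R R G

Derivation:
After move 1 (U'): U=WWWW F=OOGG R=GGRR B=RRBB L=BBOO
After move 2 (R): R=RGRG U=WOWG F=OYGY D=YBYR B=WRWB
After move 3 (F): F=GOYY U=WOOB R=WGGG D=RRYR L=BYOB
After move 4 (U): U=OWBO F=WGYY R=WRGG B=BYWB L=GOOB
After move 5 (F'): F=GYWY U=OWWG R=RRRG D=OBYR L=GOOB
Query: R face = RRRG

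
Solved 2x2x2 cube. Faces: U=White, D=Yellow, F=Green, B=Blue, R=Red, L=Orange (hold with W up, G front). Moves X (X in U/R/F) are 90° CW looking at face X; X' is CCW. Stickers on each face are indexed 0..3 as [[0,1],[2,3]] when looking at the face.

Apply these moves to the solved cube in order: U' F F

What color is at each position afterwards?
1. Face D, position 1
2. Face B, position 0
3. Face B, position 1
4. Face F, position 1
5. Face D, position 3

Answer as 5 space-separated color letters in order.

After move 1 (U'): U=WWWW F=OOGG R=GGRR B=RRBB L=BBOO
After move 2 (F): F=GOGO U=WWOB R=WGWR D=RGYY L=BYOY
After move 3 (F): F=GGOO U=WWYY R=OGBR D=WWYY L=BROG
Query 1: D[1] = W
Query 2: B[0] = R
Query 3: B[1] = R
Query 4: F[1] = G
Query 5: D[3] = Y

Answer: W R R G Y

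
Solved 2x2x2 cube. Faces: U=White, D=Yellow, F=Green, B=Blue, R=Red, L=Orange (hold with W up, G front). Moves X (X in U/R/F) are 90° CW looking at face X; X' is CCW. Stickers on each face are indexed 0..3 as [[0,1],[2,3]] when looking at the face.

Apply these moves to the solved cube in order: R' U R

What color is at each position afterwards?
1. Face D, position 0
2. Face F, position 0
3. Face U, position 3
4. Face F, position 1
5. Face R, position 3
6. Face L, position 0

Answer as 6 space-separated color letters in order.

Answer: Y R W G B G

Derivation:
After move 1 (R'): R=RRRR U=WBWB F=GWGW D=YGYG B=YBYB
After move 2 (U): U=WWBB F=RRGW R=YBRR B=OOYB L=GWOO
After move 3 (R): R=RYRB U=WRBW F=RGGG D=YYYO B=BOWB
Query 1: D[0] = Y
Query 2: F[0] = R
Query 3: U[3] = W
Query 4: F[1] = G
Query 5: R[3] = B
Query 6: L[0] = G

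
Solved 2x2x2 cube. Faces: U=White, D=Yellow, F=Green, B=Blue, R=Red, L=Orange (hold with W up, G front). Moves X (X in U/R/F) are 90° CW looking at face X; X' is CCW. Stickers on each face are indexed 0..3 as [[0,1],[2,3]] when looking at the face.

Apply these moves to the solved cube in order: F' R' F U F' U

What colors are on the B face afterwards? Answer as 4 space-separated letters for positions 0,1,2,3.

After move 1 (F'): F=GGGG U=WWRR R=YRYR D=OOYY L=OWOW
After move 2 (R'): R=RRYY U=WBRB F=GWGR D=OGYG B=YBOB
After move 3 (F): F=GGRW U=WBWW R=RRBY D=YRYG L=OOOG
After move 4 (U): U=WWWB F=RRRW R=YBBY B=OOOB L=GGOG
After move 5 (F'): F=RWRR U=WWYB R=RBYY D=GGYG L=GBOW
After move 6 (U): U=YWBW F=RBRR R=OOYY B=GBOB L=RWOW
Query: B face = GBOB

Answer: G B O B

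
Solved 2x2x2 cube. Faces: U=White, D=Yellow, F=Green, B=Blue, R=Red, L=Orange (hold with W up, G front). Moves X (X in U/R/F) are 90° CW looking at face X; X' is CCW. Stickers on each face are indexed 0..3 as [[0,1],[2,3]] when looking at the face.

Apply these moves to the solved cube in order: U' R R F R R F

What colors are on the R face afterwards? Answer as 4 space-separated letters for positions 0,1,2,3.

Answer: O Y W W

Derivation:
After move 1 (U'): U=WWWW F=OOGG R=GGRR B=RRBB L=BBOO
After move 2 (R): R=RGRG U=WOWG F=OYGY D=YBYR B=WRWB
After move 3 (R): R=RRGG U=WYWY F=OBGR D=YWYW B=GROB
After move 4 (F): F=GORB U=WYOB R=WRYG D=GRYW L=BYOW
After move 5 (R): R=YWGR U=WOOB F=GRRW D=GOYG B=BRYB
After move 6 (R): R=GYRW U=WROW F=GORG D=GYYB B=BROB
After move 7 (F): F=RGGO U=WRWY R=OYWW D=RGYB L=BGOY
Query: R face = OYWW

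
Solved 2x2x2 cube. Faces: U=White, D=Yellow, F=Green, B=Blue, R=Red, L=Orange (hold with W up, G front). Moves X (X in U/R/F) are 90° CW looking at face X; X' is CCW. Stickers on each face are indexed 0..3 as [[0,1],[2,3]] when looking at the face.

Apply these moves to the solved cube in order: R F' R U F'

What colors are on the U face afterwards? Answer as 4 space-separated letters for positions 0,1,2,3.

Answer: R W R R

Derivation:
After move 1 (R): R=RRRR U=WGWG F=GYGY D=YBYB B=WBWB
After move 2 (F'): F=YYGG U=WGRR R=BRYR D=OOYB L=OGOW
After move 3 (R): R=YBRR U=WYRG F=YOGB D=OWYW B=RBGB
After move 4 (U): U=RWGY F=YBGB R=RBRR B=OGGB L=YOOW
After move 5 (F'): F=BBYG U=RWRR R=WBOR D=OWYW L=YYOG
Query: U face = RWRR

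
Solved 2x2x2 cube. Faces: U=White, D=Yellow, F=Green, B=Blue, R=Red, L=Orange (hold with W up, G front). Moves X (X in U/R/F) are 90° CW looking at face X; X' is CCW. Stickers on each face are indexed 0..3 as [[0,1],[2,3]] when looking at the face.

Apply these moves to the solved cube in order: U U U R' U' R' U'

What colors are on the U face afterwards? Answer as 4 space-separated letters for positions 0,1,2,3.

Answer: Y G B W

Derivation:
After move 1 (U): U=WWWW F=RRGG R=BBRR B=OOBB L=GGOO
After move 2 (U): U=WWWW F=BBGG R=OORR B=GGBB L=RROO
After move 3 (U): U=WWWW F=OOGG R=GGRR B=RRBB L=BBOO
After move 4 (R'): R=GRGR U=WBWR F=OWGW D=YOYG B=YRYB
After move 5 (U'): U=BRWW F=BBGW R=OWGR B=GRYB L=YROO
After move 6 (R'): R=WROG U=BYWG F=BRGW D=YBYW B=GROB
After move 7 (U'): U=YGBW F=YRGW R=BROG B=WROB L=GROO
Query: U face = YGBW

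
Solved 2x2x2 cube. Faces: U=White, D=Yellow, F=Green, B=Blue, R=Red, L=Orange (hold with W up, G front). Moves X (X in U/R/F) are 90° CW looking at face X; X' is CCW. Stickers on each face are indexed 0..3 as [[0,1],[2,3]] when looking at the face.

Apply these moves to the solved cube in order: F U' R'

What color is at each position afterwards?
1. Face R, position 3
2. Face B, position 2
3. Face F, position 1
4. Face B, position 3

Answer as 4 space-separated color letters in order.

Answer: W R O B

Derivation:
After move 1 (F): F=GGGG U=WWOO R=WRWR D=RRYY L=OYOY
After move 2 (U'): U=WOWO F=OYGG R=GGWR B=WRBB L=BBOY
After move 3 (R'): R=GRGW U=WBWW F=OOGO D=RYYG B=YRRB
Query 1: R[3] = W
Query 2: B[2] = R
Query 3: F[1] = O
Query 4: B[3] = B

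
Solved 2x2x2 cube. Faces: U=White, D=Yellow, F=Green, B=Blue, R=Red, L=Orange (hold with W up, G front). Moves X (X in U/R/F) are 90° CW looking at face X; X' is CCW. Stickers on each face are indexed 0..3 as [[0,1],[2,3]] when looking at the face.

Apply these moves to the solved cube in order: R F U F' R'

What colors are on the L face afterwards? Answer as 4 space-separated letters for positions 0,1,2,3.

After move 1 (R): R=RRRR U=WGWG F=GYGY D=YBYB B=WBWB
After move 2 (F): F=GGYY U=WGOO R=WRGR D=RRYB L=OYOB
After move 3 (U): U=OWOG F=WRYY R=WBGR B=OYWB L=GGOB
After move 4 (F'): F=RYWY U=OWWG R=RBRR D=GBYB L=GGOO
After move 5 (R'): R=BRRR U=OWWO F=RWWG D=GYYY B=BYBB
Query: L face = GGOO

Answer: G G O O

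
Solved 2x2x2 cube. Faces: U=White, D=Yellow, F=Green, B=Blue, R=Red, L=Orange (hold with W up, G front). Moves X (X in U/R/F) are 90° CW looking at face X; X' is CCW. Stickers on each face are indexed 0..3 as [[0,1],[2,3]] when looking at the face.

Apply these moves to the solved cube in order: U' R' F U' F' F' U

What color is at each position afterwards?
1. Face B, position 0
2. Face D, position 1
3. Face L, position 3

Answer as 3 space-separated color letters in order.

After move 1 (U'): U=WWWW F=OOGG R=GGRR B=RRBB L=BBOO
After move 2 (R'): R=GRGR U=WBWR F=OWGW D=YOYG B=YRYB
After move 3 (F): F=GOWW U=WBOB R=WRRR D=GGYG L=BYOO
After move 4 (U'): U=BBWO F=BYWW R=GORR B=WRYB L=YROO
After move 5 (F'): F=YWBW U=BBGR R=GOGR D=ROYG L=YOOW
After move 6 (F'): F=WWYB U=BBGG R=OORR D=OWYG L=YROG
After move 7 (U): U=GBGB F=OOYB R=WRRR B=YRYB L=WWOG
Query 1: B[0] = Y
Query 2: D[1] = W
Query 3: L[3] = G

Answer: Y W G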